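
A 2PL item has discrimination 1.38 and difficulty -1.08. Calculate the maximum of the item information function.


For 2PL, max info at theta = b = -1.08
I_max = a^2 / 4 = 1.38^2 / 4
= 1.9044 / 4
I_max = 0.4761

0.4761


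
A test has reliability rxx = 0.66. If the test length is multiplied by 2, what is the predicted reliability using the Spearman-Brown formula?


r_new = (n * rxx) / (1 + (n-1) * rxx)
r_new = (2 * 0.66) / (1 + 1 * 0.66)
r_new = 1.32 / 1.66
r_new = 0.7952

0.7952


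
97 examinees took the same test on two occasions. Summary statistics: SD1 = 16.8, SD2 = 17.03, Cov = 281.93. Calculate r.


r = cov(X,Y) / (SD_X * SD_Y)
r = 281.93 / (16.8 * 17.03)
r = 281.93 / 286.104
r = 0.9854

0.9854


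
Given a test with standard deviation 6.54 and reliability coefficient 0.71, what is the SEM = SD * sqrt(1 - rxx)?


SEM = SD * sqrt(1 - rxx)
SEM = 6.54 * sqrt(1 - 0.71)
SEM = 6.54 * sqrt(0.29) = 6.54 * 0.538516
SEM = 3.5219

3.5219


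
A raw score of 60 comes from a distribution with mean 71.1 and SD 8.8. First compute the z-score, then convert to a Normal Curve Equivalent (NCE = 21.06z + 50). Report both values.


z = (X - mean) / SD = (60 - 71.1) / 8.8
z = -11.1 / 8.8
z = -1.2614
NCE = NCE = 21.06z + 50
Carry z at full precision (z = -11.1 / 8.8) into the conversion:
NCE = 21.06 * (-11.1 / 8.8) + 50 = -233.766 / 8.8 + 50
NCE = -26.5643 + 50
NCE = 23.4357

23.4357


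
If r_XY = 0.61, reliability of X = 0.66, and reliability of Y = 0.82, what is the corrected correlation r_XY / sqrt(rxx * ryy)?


r_corrected = rxy / sqrt(rxx * ryy)
= 0.61 / sqrt(0.66 * 0.82)
= 0.61 / sqrt(0.5412)
= 0.61 / 0.735663
r_corrected = 0.8292

0.8292


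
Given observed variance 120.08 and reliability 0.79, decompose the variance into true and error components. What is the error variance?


var_true = rxx * var_obs = 0.79 * 120.08 = 94.8632
var_error = var_obs - var_true
var_error = 120.08 - 94.8632
var_error = 25.2168

25.2168


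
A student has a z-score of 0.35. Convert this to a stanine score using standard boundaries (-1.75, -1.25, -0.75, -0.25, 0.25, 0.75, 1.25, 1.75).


Stanine boundaries: [-1.75, -1.25, -0.75, -0.25, 0.25, 0.75, 1.25, 1.75]
z = 0.35
Check each boundary:
  z >= -1.75 -> could be stanine 2
  z >= -1.25 -> could be stanine 3
  z >= -0.75 -> could be stanine 4
  z >= -0.25 -> could be stanine 5
  z >= 0.25 -> could be stanine 6
  z < 0.75
  z < 1.25
  z < 1.75
Highest qualifying boundary gives stanine = 6

6


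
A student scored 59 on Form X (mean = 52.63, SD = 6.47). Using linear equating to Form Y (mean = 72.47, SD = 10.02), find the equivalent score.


slope = SD_Y / SD_X = 10.02 / 6.47 ~ 1.5487
intercept = mean_Y - slope * mean_X = 72.47 - (10.02 / 6.47) * 52.63 ~ -9.0374
Y = slope * X + intercept. To avoid rounding drift from the rounded slope/intercept, evaluate the equivalent form Y = mean_Y + SD_Y * (X - mean_X) / SD_X at full precision:
Y = 72.47 + 10.02 * (59 - 52.63) / 6.47
Y = 72.47 + 10.02 * 6.37 / 6.47
Y = 72.47 + 63.8274 / 6.47
Y = 72.47 + 9.8651
Y = 82.3351

82.3351


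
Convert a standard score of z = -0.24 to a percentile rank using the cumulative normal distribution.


CDF(z) = 0.5 * (1 + erf(z/sqrt(2)))
erf(-0.1697) = -0.1897
CDF = 0.4052
Percentile rank = 0.4052 * 100 = 40.52

40.52


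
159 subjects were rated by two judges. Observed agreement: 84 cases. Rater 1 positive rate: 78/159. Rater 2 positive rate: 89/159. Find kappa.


P_o = 84/159 = 0.528302
P_e = (78*89 + 81*70) / 25281 = 0.498873
kappa = (P_o - P_e) / (1 - P_e)
kappa = (0.528302 - 0.498873) / (1 - 0.498873)
kappa = 0.0587

0.0587


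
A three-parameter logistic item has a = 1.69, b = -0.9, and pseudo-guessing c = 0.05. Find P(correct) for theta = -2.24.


logit = 1.69*(-2.24 - -0.9) = -2.2646
P* = 1/(1 + exp(--2.2646)) = 0.0941
P = 0.05 + (1 - 0.05) * 0.0941
P = 0.1394

0.1394


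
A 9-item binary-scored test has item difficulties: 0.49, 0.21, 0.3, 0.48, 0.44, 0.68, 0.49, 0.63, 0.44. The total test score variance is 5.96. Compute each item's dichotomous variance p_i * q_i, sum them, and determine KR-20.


For each item, compute p_i * q_i:
  Item 1: 0.49 * 0.51 = 0.2499
  Item 2: 0.21 * 0.79 = 0.1659
  Item 3: 0.3 * 0.7 = 0.21
  Item 4: 0.48 * 0.52 = 0.2496
  Item 5: 0.44 * 0.56 = 0.2464
  Item 6: 0.68 * 0.32 = 0.2176
  Item 7: 0.49 * 0.51 = 0.2499
  Item 8: 0.63 * 0.37 = 0.2331
  Item 9: 0.44 * 0.56 = 0.2464
Sum(p_i * q_i) = 0.2499 + 0.1659 + 0.21 + 0.2496 + 0.2464 + 0.2176 + 0.2499 + 0.2331 + 0.2464 = 2.0688
KR-20 = (k/(k-1)) * (1 - Sum(p_i*q_i) / Var_total)
= (9/8) * (1 - 2.0688/5.96)
= 1.125 * 0.6529
KR-20 = 0.7345

0.7345


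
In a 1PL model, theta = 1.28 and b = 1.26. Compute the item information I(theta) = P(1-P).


P = 1/(1+exp(-(1.28-1.26))) = 0.505
I = P*(1-P) = 0.505 * 0.495
I = 0.25

0.25


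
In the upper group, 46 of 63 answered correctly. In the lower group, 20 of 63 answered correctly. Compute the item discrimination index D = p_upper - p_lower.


p_upper = 46/63 = 0.7302
p_lower = 20/63 = 0.3175
D = 0.7302 - 0.3175 = 0.4127

0.4127


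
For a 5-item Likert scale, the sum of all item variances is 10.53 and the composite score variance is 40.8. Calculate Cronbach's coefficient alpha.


alpha = (k/(k-1)) * (1 - sum(si^2)/s_total^2)
= (5/4) * (1 - 10.53/40.8)
alpha = 0.9274

0.9274


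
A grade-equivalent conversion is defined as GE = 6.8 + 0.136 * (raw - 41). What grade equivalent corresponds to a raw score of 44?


raw - median = 44 - 41 = 3
slope * diff = 0.136 * 3 = 0.408
GE = 6.8 + 0.408
GE = 7.208

7.208


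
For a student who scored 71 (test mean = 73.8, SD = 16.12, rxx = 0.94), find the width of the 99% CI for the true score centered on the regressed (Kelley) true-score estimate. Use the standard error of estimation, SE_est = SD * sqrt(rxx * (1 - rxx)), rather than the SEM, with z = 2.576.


True score estimate = 0.94*71 + 0.06*73.8 = 71.168
SE_est = SD * sqrt(rxx * (1 - rxx)) = 16.12 * sqrt(0.94 * 0.06) = 16.12 * sqrt(0.0564) = 3.828288
CI = T_est +/- z * SE_est, so width = 2 * z * SE_est = 2 * 2.576 * 3.828288
Width = 19.7233

19.7233


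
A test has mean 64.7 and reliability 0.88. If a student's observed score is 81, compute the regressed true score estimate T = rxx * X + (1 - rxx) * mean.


T_est = rxx * X + (1 - rxx) * mean
T_est = 0.88 * 81 + 0.12 * 64.7
T_est = 71.28 + 7.764
T_est = 79.044

79.044


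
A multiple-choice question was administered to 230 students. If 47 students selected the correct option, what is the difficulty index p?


Item difficulty p = number correct / total examinees
p = 47 / 230
p = 0.2043

0.2043


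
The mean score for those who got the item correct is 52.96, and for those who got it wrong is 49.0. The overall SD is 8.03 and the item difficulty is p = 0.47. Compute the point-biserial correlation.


q = 1 - p = 0.53
rpb = ((M1 - M0) / SD) * sqrt(p * q)
rpb = ((52.96 - 49.0) / 8.03) * sqrt(0.47 * 0.53)
rpb = 0.2461

0.2461


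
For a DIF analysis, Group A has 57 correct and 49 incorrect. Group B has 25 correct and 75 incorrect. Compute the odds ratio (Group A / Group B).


Odds_A = 57/49 = 1.1633
Odds_B = 25/75 = 0.3333
OR = Odds_A / Odds_B = 1.1633 / 0.3333
Exactly, OR = (57 * 75) / (49 * 25) = 4275 / 1225
OR = 3.4898

3.4898


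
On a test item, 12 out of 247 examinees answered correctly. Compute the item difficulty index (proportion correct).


Item difficulty p = number correct / total examinees
p = 12 / 247
p = 0.0486

0.0486


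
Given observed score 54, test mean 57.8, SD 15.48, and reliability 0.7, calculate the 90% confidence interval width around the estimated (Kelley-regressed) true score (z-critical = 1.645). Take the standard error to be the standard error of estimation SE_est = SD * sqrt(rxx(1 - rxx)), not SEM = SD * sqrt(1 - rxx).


True score estimate = 0.7*54 + 0.3*57.8 = 55.14
SE_est = SD * sqrt(rxx * (1 - rxx)) = 15.48 * sqrt(0.7 * 0.3) = 15.48 * sqrt(0.21) = 7.093827
CI = T_est +/- z * SE_est, so width = 2 * z * SE_est = 2 * 1.645 * 7.093827
Width = 23.3387

23.3387


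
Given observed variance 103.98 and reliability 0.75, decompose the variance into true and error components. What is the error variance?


var_true = rxx * var_obs = 0.75 * 103.98 = 77.985
var_error = var_obs - var_true
var_error = 103.98 - 77.985
var_error = 25.995

25.995


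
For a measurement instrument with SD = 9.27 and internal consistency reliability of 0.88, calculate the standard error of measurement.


SEM = SD * sqrt(1 - rxx)
SEM = 9.27 * sqrt(1 - 0.88)
SEM = 9.27 * sqrt(0.12) = 9.27 * 0.34641
SEM = 3.2112

3.2112


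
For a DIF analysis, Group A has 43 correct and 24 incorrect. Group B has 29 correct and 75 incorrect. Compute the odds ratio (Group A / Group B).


Odds_A = 43/24 = 1.7917
Odds_B = 29/75 = 0.3867
OR = Odds_A / Odds_B = 1.7917 / 0.3867
Exactly, OR = (43 * 75) / (24 * 29) = 3225 / 696
OR = 4.6336

4.6336


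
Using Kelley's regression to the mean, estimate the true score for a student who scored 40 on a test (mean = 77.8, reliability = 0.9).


T_est = rxx * X + (1 - rxx) * mean
T_est = 0.9 * 40 + 0.1 * 77.8
T_est = 36.0 + 7.78
T_est = 43.78

43.78


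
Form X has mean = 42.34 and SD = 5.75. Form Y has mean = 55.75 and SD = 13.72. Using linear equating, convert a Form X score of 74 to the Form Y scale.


slope = SD_Y / SD_X = 13.72 / 5.75 ~ 2.3861
intercept = mean_Y - slope * mean_X = 55.75 - (13.72 / 5.75) * 42.34 ~ -45.2769
Y = slope * X + intercept. To avoid rounding drift from the rounded slope/intercept, evaluate the equivalent form Y = mean_Y + SD_Y * (X - mean_X) / SD_X at full precision:
Y = 55.75 + 13.72 * (74 - 42.34) / 5.75
Y = 55.75 + 13.72 * 31.66 / 5.75
Y = 55.75 + 434.3752 / 5.75
Y = 55.75 + 75.5435
Y = 131.2935

131.2935


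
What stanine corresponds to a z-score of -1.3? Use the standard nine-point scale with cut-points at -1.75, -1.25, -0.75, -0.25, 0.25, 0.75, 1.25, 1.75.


Stanine boundaries: [-1.75, -1.25, -0.75, -0.25, 0.25, 0.75, 1.25, 1.75]
z = -1.3
Check each boundary:
  z >= -1.75 -> could be stanine 2
  z < -1.25
  z < -0.75
  z < -0.25
  z < 0.25
  z < 0.75
  z < 1.25
  z < 1.75
Highest qualifying boundary gives stanine = 2

2


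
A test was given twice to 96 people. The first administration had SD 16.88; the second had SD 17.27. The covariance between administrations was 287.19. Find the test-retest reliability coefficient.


r = cov(X,Y) / (SD_X * SD_Y)
r = 287.19 / (16.88 * 17.27)
r = 287.19 / 291.5176
r = 0.9852

0.9852


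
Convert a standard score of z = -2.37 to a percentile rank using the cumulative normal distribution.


CDF(z) = 0.5 * (1 + erf(z/sqrt(2)))
erf(-1.6758) = -0.9822
CDF = 0.0089
Percentile rank = 0.0089 * 100 = 0.89

0.89


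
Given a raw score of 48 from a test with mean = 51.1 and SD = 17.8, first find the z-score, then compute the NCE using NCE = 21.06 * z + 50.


z = (X - mean) / SD = (48 - 51.1) / 17.8
z = -3.1 / 17.8
z = -0.1742
NCE = NCE = 21.06z + 50
Carry z at full precision (z = -3.1 / 17.8) into the conversion:
NCE = 21.06 * (-3.1 / 17.8) + 50 = -65.286 / 17.8 + 50
NCE = -3.6678 + 50
NCE = 46.3322

46.3322


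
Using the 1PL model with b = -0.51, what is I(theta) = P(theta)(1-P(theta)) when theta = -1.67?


P = 1/(1+exp(-(-1.67--0.51))) = 0.2387
I = P*(1-P) = 0.2387 * 0.7613
I = 0.1817

0.1817


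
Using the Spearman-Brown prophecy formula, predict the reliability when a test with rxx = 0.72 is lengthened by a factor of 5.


r_new = (n * rxx) / (1 + (n-1) * rxx)
r_new = (5 * 0.72) / (1 + 4 * 0.72)
r_new = 3.6 / 3.88
r_new = 0.9278

0.9278


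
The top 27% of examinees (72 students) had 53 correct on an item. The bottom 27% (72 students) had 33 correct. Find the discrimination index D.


p_upper = 53/72 = 0.7361
p_lower = 33/72 = 0.4583
D = 0.7361 - 0.4583 = 0.2778

0.2778


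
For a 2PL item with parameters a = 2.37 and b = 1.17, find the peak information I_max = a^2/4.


For 2PL, max info at theta = b = 1.17
I_max = a^2 / 4 = 2.37^2 / 4
= 5.6169 / 4
I_max = 1.4042

1.4042


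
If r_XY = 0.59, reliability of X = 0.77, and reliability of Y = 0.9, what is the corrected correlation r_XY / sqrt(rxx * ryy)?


r_corrected = rxy / sqrt(rxx * ryy)
= 0.59 / sqrt(0.77 * 0.9)
= 0.59 / sqrt(0.693)
= 0.59 / 0.832466
r_corrected = 0.7087

0.7087


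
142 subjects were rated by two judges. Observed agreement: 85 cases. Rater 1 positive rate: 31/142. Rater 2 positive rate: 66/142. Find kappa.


P_o = 85/142 = 0.598592
P_e = (31*66 + 111*76) / 20164 = 0.519837
kappa = (P_o - P_e) / (1 - P_e)
kappa = (0.598592 - 0.519837) / (1 - 0.519837)
kappa = 0.164

0.164


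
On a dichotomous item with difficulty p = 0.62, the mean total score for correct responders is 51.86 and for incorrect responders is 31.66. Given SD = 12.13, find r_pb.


q = 1 - p = 0.38
rpb = ((M1 - M0) / SD) * sqrt(p * q)
rpb = ((51.86 - 31.66) / 12.13) * sqrt(0.62 * 0.38)
rpb = 0.8083

0.8083


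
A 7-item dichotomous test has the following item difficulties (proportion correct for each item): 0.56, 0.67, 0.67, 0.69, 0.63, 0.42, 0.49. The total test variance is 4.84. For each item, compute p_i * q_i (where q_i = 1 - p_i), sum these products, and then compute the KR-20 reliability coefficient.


For each item, compute p_i * q_i:
  Item 1: 0.56 * 0.44 = 0.2464
  Item 2: 0.67 * 0.33 = 0.2211
  Item 3: 0.67 * 0.33 = 0.2211
  Item 4: 0.69 * 0.31 = 0.2139
  Item 5: 0.63 * 0.37 = 0.2331
  Item 6: 0.42 * 0.58 = 0.2436
  Item 7: 0.49 * 0.51 = 0.2499
Sum(p_i * q_i) = 0.2464 + 0.2211 + 0.2211 + 0.2139 + 0.2331 + 0.2436 + 0.2499 = 1.6291
KR-20 = (k/(k-1)) * (1 - Sum(p_i*q_i) / Var_total)
= (7/6) * (1 - 1.6291/4.84)
= 1.1667 * 0.6634
KR-20 = 0.774

0.774


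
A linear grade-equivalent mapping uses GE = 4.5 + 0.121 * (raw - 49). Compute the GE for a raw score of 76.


raw - median = 76 - 49 = 27
slope * diff = 0.121 * 27 = 3.267
GE = 4.5 + 3.267
GE = 7.767

7.767


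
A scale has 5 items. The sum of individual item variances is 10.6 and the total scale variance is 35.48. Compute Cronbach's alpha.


alpha = (k/(k-1)) * (1 - sum(si^2)/s_total^2)
= (5/4) * (1 - 10.6/35.48)
alpha = 0.8766

0.8766


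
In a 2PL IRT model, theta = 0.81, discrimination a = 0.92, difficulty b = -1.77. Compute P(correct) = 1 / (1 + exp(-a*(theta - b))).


a*(theta - b) = 0.92 * (0.81 - -1.77) = 2.3736
exp(-2.3736) = 0.0931
P = 1 / (1 + 0.0931)
P = 0.9148

0.9148


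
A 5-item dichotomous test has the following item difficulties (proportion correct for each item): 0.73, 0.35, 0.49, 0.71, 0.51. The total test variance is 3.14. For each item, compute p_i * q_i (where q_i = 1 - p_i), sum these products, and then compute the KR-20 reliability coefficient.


For each item, compute p_i * q_i:
  Item 1: 0.73 * 0.27 = 0.1971
  Item 2: 0.35 * 0.65 = 0.2275
  Item 3: 0.49 * 0.51 = 0.2499
  Item 4: 0.71 * 0.29 = 0.2059
  Item 5: 0.51 * 0.49 = 0.2499
Sum(p_i * q_i) = 0.1971 + 0.2275 + 0.2499 + 0.2059 + 0.2499 = 1.1303
KR-20 = (k/(k-1)) * (1 - Sum(p_i*q_i) / Var_total)
= (5/4) * (1 - 1.1303/3.14)
= 1.25 * 0.64
KR-20 = 0.8

0.8


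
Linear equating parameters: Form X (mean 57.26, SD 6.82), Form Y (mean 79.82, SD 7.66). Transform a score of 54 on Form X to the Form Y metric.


slope = SD_Y / SD_X = 7.66 / 6.82 ~ 1.1232
intercept = mean_Y - slope * mean_X = 79.82 - (7.66 / 6.82) * 57.26 ~ 15.5074
Y = slope * X + intercept. To avoid rounding drift from the rounded slope/intercept, evaluate the equivalent form Y = mean_Y + SD_Y * (X - mean_X) / SD_X at full precision:
Y = 79.82 + 7.66 * (54 - 57.26) / 6.82
Y = 79.82 - 7.66 * 3.26 / 6.82
Y = 79.82 - 24.9716 / 6.82
Y = 79.82 - 3.6615
Y = 76.1585

76.1585


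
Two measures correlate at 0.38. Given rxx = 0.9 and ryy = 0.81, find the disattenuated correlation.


r_corrected = rxy / sqrt(rxx * ryy)
= 0.38 / sqrt(0.9 * 0.81)
= 0.38 / sqrt(0.729)
= 0.38 / 0.853815
r_corrected = 0.4451

0.4451


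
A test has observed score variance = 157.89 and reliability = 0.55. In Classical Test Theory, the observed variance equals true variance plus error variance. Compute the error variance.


var_true = rxx * var_obs = 0.55 * 157.89 = 86.8395
var_error = var_obs - var_true
var_error = 157.89 - 86.8395
var_error = 71.0505

71.0505


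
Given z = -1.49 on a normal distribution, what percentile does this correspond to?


CDF(z) = 0.5 * (1 + erf(z/sqrt(2)))
erf(-1.0536) = -0.8638
CDF = 0.0681
Percentile rank = 0.0681 * 100 = 6.81

6.81


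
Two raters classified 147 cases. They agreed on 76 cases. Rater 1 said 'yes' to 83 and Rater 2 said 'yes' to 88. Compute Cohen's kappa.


P_o = 76/147 = 0.517007
P_e = (83*88 + 64*59) / 21609 = 0.512749
kappa = (P_o - P_e) / (1 - P_e)
kappa = (0.517007 - 0.512749) / (1 - 0.512749)
kappa = 0.0087

0.0087


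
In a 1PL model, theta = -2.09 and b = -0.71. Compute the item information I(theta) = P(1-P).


P = 1/(1+exp(-(-2.09--0.71))) = 0.201
I = P*(1-P) = 0.201 * 0.799
I = 0.1606

0.1606


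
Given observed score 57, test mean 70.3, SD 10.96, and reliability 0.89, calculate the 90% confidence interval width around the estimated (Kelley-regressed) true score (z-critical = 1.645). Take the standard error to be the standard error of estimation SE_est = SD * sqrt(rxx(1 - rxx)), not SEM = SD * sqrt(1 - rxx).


True score estimate = 0.89*57 + 0.11*70.3 = 58.463
SE_est = SD * sqrt(rxx * (1 - rxx)) = 10.96 * sqrt(0.89 * 0.11) = 10.96 * sqrt(0.0979) = 3.429272
CI = T_est +/- z * SE_est, so width = 2 * z * SE_est = 2 * 1.645 * 3.429272
Width = 11.2823

11.2823


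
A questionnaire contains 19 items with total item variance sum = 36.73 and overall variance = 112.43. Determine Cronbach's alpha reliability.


alpha = (k/(k-1)) * (1 - sum(si^2)/s_total^2)
= (19/18) * (1 - 36.73/112.43)
alpha = 0.7107

0.7107


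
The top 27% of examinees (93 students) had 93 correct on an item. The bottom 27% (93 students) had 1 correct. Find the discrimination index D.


p_upper = 93/93 = 1.0
p_lower = 1/93 = 0.0108
D = 1.0 - 0.0108 = 0.9892

0.9892


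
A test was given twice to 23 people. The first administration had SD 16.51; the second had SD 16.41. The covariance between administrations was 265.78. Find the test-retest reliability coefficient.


r = cov(X,Y) / (SD_X * SD_Y)
r = 265.78 / (16.51 * 16.41)
r = 265.78 / 270.9291
r = 0.981

0.981


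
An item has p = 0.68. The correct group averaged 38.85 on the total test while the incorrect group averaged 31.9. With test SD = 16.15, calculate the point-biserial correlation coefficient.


q = 1 - p = 0.32
rpb = ((M1 - M0) / SD) * sqrt(p * q)
rpb = ((38.85 - 31.9) / 16.15) * sqrt(0.68 * 0.32)
rpb = 0.2007

0.2007


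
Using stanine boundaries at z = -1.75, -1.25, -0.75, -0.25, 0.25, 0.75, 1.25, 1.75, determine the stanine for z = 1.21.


Stanine boundaries: [-1.75, -1.25, -0.75, -0.25, 0.25, 0.75, 1.25, 1.75]
z = 1.21
Check each boundary:
  z >= -1.75 -> could be stanine 2
  z >= -1.25 -> could be stanine 3
  z >= -0.75 -> could be stanine 4
  z >= -0.25 -> could be stanine 5
  z >= 0.25 -> could be stanine 6
  z >= 0.75 -> could be stanine 7
  z < 1.25
  z < 1.75
Highest qualifying boundary gives stanine = 7

7


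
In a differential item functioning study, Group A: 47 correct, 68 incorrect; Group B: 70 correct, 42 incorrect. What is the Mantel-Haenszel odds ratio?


Odds_A = 47/68 = 0.6912
Odds_B = 70/42 = 1.6667
OR = Odds_A / Odds_B = 0.6912 / 1.6667
Exactly, OR = (47 * 42) / (68 * 70) = 1974 / 4760
OR = 0.4147

0.4147


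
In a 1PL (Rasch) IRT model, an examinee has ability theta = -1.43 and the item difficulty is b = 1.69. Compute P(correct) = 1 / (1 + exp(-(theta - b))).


theta - b = -1.43 - 1.69 = -3.12
exp(-(theta - b)) = exp(3.12) = 22.6464
P = 1 / (1 + 22.6464)
P = 0.0423

0.0423


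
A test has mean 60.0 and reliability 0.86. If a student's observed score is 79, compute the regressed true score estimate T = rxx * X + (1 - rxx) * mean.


T_est = rxx * X + (1 - rxx) * mean
T_est = 0.86 * 79 + 0.14 * 60.0
T_est = 67.94 + 8.4
T_est = 76.34

76.34


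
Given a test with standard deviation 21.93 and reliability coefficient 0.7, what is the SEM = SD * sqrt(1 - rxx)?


SEM = SD * sqrt(1 - rxx)
SEM = 21.93 * sqrt(1 - 0.7)
SEM = 21.93 * sqrt(0.3) = 21.93 * 0.547723
SEM = 12.0116

12.0116


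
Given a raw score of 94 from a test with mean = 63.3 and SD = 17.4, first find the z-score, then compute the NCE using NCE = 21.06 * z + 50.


z = (X - mean) / SD = (94 - 63.3) / 17.4
z = 30.7 / 17.4
z = 1.7644
NCE = NCE = 21.06z + 50
Carry z at full precision (z = 30.7 / 17.4) into the conversion:
NCE = 21.06 * (30.7 / 17.4) + 50 = 646.542 / 17.4 + 50
NCE = 37.1576 + 50
NCE = 87.1576

87.1576


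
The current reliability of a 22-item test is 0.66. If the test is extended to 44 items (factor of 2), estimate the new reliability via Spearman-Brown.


r_new = (n * rxx) / (1 + (n-1) * rxx)
r_new = (2 * 0.66) / (1 + 1 * 0.66)
r_new = 1.32 / 1.66
r_new = 0.7952

0.7952


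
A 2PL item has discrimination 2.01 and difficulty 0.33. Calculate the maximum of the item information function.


For 2PL, max info at theta = b = 0.33
I_max = a^2 / 4 = 2.01^2 / 4
= 4.0401 / 4
I_max = 1.01

1.01


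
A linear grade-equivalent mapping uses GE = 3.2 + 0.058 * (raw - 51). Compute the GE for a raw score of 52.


raw - median = 52 - 51 = 1
slope * diff = 0.058 * 1 = 0.058
GE = 3.2 + 0.058
GE = 3.258

3.258


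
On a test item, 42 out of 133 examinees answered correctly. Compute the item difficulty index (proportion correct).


Item difficulty p = number correct / total examinees
p = 42 / 133
p = 0.3158

0.3158


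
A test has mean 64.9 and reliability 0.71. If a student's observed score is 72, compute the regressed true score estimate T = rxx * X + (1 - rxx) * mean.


T_est = rxx * X + (1 - rxx) * mean
T_est = 0.71 * 72 + 0.29 * 64.9
T_est = 51.12 + 18.821
T_est = 69.941

69.941


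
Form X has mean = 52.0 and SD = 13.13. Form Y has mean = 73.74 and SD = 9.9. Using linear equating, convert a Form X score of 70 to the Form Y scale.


slope = SD_Y / SD_X = 9.9 / 13.13 ~ 0.754
intercept = mean_Y - slope * mean_X = 73.74 - (9.9 / 13.13) * 52.0 ~ 34.5321
Y = slope * X + intercept. To avoid rounding drift from the rounded slope/intercept, evaluate the equivalent form Y = mean_Y + SD_Y * (X - mean_X) / SD_X at full precision:
Y = 73.74 + 9.9 * (70 - 52.0) / 13.13
Y = 73.74 + 9.9 * 18.0 / 13.13
Y = 73.74 + 178.2 / 13.13
Y = 73.74 + 13.572
Y = 87.312

87.312


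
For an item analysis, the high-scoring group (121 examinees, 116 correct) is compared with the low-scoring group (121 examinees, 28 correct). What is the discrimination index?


p_upper = 116/121 = 0.9587
p_lower = 28/121 = 0.2314
D = 0.9587 - 0.2314 = 0.7273

0.7273


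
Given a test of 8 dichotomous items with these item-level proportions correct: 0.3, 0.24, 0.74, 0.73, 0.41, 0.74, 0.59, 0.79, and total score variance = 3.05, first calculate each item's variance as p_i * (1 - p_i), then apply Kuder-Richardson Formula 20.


For each item, compute p_i * q_i:
  Item 1: 0.3 * 0.7 = 0.21
  Item 2: 0.24 * 0.76 = 0.1824
  Item 3: 0.74 * 0.26 = 0.1924
  Item 4: 0.73 * 0.27 = 0.1971
  Item 5: 0.41 * 0.59 = 0.2419
  Item 6: 0.74 * 0.26 = 0.1924
  Item 7: 0.59 * 0.41 = 0.2419
  Item 8: 0.79 * 0.21 = 0.1659
Sum(p_i * q_i) = 0.21 + 0.1824 + 0.1924 + 0.1971 + 0.2419 + 0.1924 + 0.2419 + 0.1659 = 1.624
KR-20 = (k/(k-1)) * (1 - Sum(p_i*q_i) / Var_total)
= (8/7) * (1 - 1.624/3.05)
= 1.1429 * 0.4675
KR-20 = 0.5343

0.5343


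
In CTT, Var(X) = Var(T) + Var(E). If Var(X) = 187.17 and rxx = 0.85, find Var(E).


var_true = rxx * var_obs = 0.85 * 187.17 = 159.0945
var_error = var_obs - var_true
var_error = 187.17 - 159.0945
var_error = 28.0755

28.0755


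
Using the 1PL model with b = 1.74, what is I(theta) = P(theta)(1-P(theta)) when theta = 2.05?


P = 1/(1+exp(-(2.05-1.74))) = 0.5769
I = P*(1-P) = 0.5769 * 0.4231
I = 0.2441

0.2441


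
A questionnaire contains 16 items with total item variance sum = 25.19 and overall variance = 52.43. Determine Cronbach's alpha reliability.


alpha = (k/(k-1)) * (1 - sum(si^2)/s_total^2)
= (16/15) * (1 - 25.19/52.43)
alpha = 0.5542

0.5542


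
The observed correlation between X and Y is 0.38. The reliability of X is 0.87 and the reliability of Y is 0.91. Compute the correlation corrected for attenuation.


r_corrected = rxy / sqrt(rxx * ryy)
= 0.38 / sqrt(0.87 * 0.91)
= 0.38 / sqrt(0.7917)
= 0.38 / 0.889775
r_corrected = 0.4271

0.4271


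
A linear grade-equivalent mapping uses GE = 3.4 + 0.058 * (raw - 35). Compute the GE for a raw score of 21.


raw - median = 21 - 35 = -14
slope * diff = 0.058 * -14 = -0.812
GE = 3.4 + -0.812
GE = 2.588

2.588


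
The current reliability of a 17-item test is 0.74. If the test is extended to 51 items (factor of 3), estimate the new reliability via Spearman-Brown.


r_new = (n * rxx) / (1 + (n-1) * rxx)
r_new = (3 * 0.74) / (1 + 2 * 0.74)
r_new = 2.22 / 2.48
r_new = 0.8952

0.8952


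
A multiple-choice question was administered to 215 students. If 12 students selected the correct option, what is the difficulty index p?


Item difficulty p = number correct / total examinees
p = 12 / 215
p = 0.0558

0.0558


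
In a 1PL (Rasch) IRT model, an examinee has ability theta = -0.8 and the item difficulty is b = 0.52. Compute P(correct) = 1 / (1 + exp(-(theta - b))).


theta - b = -0.8 - 0.52 = -1.32
exp(-(theta - b)) = exp(1.32) = 3.7434
P = 1 / (1 + 3.7434)
P = 0.2108

0.2108


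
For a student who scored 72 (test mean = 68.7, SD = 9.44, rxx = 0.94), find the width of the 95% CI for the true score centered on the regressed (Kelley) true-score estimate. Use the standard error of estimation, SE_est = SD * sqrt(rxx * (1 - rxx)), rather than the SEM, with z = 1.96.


True score estimate = 0.94*72 + 0.06*68.7 = 71.802
SE_est = SD * sqrt(rxx * (1 - rxx)) = 9.44 * sqrt(0.94 * 0.06) = 9.44 * sqrt(0.0564) = 2.241876
CI = T_est +/- z * SE_est, so width = 2 * z * SE_est = 2 * 1.96 * 2.241876
Width = 8.7882

8.7882


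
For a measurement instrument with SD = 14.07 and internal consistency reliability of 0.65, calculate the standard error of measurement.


SEM = SD * sqrt(1 - rxx)
SEM = 14.07 * sqrt(1 - 0.65)
SEM = 14.07 * sqrt(0.35) = 14.07 * 0.591608
SEM = 8.3239

8.3239


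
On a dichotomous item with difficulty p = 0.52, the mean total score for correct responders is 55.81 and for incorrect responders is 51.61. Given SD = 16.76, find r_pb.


q = 1 - p = 0.48
rpb = ((M1 - M0) / SD) * sqrt(p * q)
rpb = ((55.81 - 51.61) / 16.76) * sqrt(0.52 * 0.48)
rpb = 0.1252

0.1252


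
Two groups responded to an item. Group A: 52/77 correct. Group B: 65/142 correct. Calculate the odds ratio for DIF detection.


Odds_A = 52/25 = 2.08
Odds_B = 65/77 = 0.8442
OR = Odds_A / Odds_B = 2.08 / 0.8442
Exactly, OR = (52 * 77) / (25 * 65) = 4004 / 1625
OR = 2.464

2.464


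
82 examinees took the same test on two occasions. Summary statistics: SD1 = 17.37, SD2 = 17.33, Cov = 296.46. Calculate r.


r = cov(X,Y) / (SD_X * SD_Y)
r = 296.46 / (17.37 * 17.33)
r = 296.46 / 301.0221
r = 0.9848

0.9848


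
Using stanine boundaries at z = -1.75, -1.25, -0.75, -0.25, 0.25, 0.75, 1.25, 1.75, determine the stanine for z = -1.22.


Stanine boundaries: [-1.75, -1.25, -0.75, -0.25, 0.25, 0.75, 1.25, 1.75]
z = -1.22
Check each boundary:
  z >= -1.75 -> could be stanine 2
  z >= -1.25 -> could be stanine 3
  z < -0.75
  z < -0.25
  z < 0.25
  z < 0.75
  z < 1.25
  z < 1.75
Highest qualifying boundary gives stanine = 3

3


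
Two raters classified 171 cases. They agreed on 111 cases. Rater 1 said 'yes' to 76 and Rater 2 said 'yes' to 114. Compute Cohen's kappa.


P_o = 111/171 = 0.649123
P_e = (76*114 + 95*57) / 29241 = 0.481481
kappa = (P_o - P_e) / (1 - P_e)
kappa = (0.649123 - 0.481481) / (1 - 0.481481)
kappa = 0.3233

0.3233


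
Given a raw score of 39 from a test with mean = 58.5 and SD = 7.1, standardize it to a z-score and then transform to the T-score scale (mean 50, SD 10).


z = (X - mean) / SD = (39 - 58.5) / 7.1
z = -19.5 / 7.1
z = -2.7465
T-score = T = 50 + 10z
Carry z at full precision (z = -19.5 / 7.1) into the conversion:
T-score = 50 + 10 * (-19.5 / 7.1) = 50 + -195 / 7.1
T-score = 50 + -27.4648
T-score = 22.5352

22.5352


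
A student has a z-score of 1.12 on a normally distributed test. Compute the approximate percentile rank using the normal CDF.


CDF(z) = 0.5 * (1 + erf(z/sqrt(2)))
erf(0.792) = 0.7373
CDF = 0.8686
Percentile rank = 0.8686 * 100 = 86.86

86.86


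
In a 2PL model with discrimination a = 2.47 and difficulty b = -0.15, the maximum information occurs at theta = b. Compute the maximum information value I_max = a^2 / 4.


For 2PL, max info at theta = b = -0.15
I_max = a^2 / 4 = 2.47^2 / 4
= 6.1009 / 4
I_max = 1.5252

1.5252


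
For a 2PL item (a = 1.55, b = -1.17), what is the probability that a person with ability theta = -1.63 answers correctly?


a*(theta - b) = 1.55 * (-1.63 - -1.17) = -0.713
exp(--0.713) = 2.0401
P = 1 / (1 + 2.0401)
P = 0.3289

0.3289


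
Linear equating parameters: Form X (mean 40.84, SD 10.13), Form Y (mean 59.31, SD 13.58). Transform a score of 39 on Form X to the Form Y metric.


slope = SD_Y / SD_X = 13.58 / 10.13 ~ 1.3406
intercept = mean_Y - slope * mean_X = 59.31 - (13.58 / 10.13) * 40.84 ~ 4.561
Y = slope * X + intercept. To avoid rounding drift from the rounded slope/intercept, evaluate the equivalent form Y = mean_Y + SD_Y * (X - mean_X) / SD_X at full precision:
Y = 59.31 + 13.58 * (39 - 40.84) / 10.13
Y = 59.31 - 13.58 * 1.84 / 10.13
Y = 59.31 - 24.9872 / 10.13
Y = 59.31 - 2.4667
Y = 56.8433

56.8433


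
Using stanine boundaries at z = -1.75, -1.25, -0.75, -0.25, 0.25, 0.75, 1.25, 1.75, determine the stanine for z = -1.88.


Stanine boundaries: [-1.75, -1.25, -0.75, -0.25, 0.25, 0.75, 1.25, 1.75]
z = -1.88
Check each boundary:
  z < -1.75
  z < -1.25
  z < -0.75
  z < -0.25
  z < 0.25
  z < 0.75
  z < 1.25
  z < 1.75
Highest qualifying boundary gives stanine = 1

1


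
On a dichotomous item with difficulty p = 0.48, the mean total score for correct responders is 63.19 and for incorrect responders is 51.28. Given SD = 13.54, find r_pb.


q = 1 - p = 0.52
rpb = ((M1 - M0) / SD) * sqrt(p * q)
rpb = ((63.19 - 51.28) / 13.54) * sqrt(0.48 * 0.52)
rpb = 0.4395

0.4395


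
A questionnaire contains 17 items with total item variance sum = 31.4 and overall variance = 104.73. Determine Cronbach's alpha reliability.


alpha = (k/(k-1)) * (1 - sum(si^2)/s_total^2)
= (17/16) * (1 - 31.4/104.73)
alpha = 0.7439

0.7439


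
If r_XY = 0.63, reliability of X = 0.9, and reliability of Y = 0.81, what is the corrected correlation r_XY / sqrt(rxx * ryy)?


r_corrected = rxy / sqrt(rxx * ryy)
= 0.63 / sqrt(0.9 * 0.81)
= 0.63 / sqrt(0.729)
= 0.63 / 0.853815
r_corrected = 0.7379

0.7379


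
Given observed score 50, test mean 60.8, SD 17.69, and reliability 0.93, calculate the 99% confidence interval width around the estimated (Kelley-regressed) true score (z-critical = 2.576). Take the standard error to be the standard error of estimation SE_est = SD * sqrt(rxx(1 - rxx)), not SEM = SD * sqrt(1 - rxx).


True score estimate = 0.93*50 + 0.07*60.8 = 50.756
SE_est = SD * sqrt(rxx * (1 - rxx)) = 17.69 * sqrt(0.93 * 0.07) = 17.69 * sqrt(0.0651) = 4.513551
CI = T_est +/- z * SE_est, so width = 2 * z * SE_est = 2 * 2.576 * 4.513551
Width = 23.2538

23.2538


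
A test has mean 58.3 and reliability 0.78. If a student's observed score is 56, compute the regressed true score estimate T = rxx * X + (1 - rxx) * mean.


T_est = rxx * X + (1 - rxx) * mean
T_est = 0.78 * 56 + 0.22 * 58.3
T_est = 43.68 + 12.826
T_est = 56.506

56.506


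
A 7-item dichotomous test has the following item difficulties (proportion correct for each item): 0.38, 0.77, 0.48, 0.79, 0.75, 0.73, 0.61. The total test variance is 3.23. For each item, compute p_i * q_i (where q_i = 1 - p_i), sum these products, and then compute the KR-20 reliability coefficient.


For each item, compute p_i * q_i:
  Item 1: 0.38 * 0.62 = 0.2356
  Item 2: 0.77 * 0.23 = 0.1771
  Item 3: 0.48 * 0.52 = 0.2496
  Item 4: 0.79 * 0.21 = 0.1659
  Item 5: 0.75 * 0.25 = 0.1875
  Item 6: 0.73 * 0.27 = 0.1971
  Item 7: 0.61 * 0.39 = 0.2379
Sum(p_i * q_i) = 0.2356 + 0.1771 + 0.2496 + 0.1659 + 0.1875 + 0.1971 + 0.2379 = 1.4507
KR-20 = (k/(k-1)) * (1 - Sum(p_i*q_i) / Var_total)
= (7/6) * (1 - 1.4507/3.23)
= 1.1667 * 0.5509
KR-20 = 0.6427

0.6427


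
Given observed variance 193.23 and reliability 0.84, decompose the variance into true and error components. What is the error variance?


var_true = rxx * var_obs = 0.84 * 193.23 = 162.3132
var_error = var_obs - var_true
var_error = 193.23 - 162.3132
var_error = 30.9168

30.9168


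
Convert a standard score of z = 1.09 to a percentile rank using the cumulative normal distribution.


CDF(z) = 0.5 * (1 + erf(z/sqrt(2)))
erf(0.7707) = 0.7243
CDF = 0.8621
Percentile rank = 0.8621 * 100 = 86.21

86.21


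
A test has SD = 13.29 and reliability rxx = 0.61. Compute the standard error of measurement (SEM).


SEM = SD * sqrt(1 - rxx)
SEM = 13.29 * sqrt(1 - 0.61)
SEM = 13.29 * sqrt(0.39) = 13.29 * 0.6245
SEM = 8.2996

8.2996


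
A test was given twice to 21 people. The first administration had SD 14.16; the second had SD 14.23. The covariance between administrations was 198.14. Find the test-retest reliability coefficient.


r = cov(X,Y) / (SD_X * SD_Y)
r = 198.14 / (14.16 * 14.23)
r = 198.14 / 201.4968
r = 0.9833

0.9833


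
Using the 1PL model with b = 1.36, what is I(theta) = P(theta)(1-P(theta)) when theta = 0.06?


P = 1/(1+exp(-(0.06-1.36))) = 0.2142
I = P*(1-P) = 0.2142 * 0.7858
I = 0.1683

0.1683


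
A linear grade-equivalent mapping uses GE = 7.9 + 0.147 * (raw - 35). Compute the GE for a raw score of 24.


raw - median = 24 - 35 = -11
slope * diff = 0.147 * -11 = -1.617
GE = 7.9 + -1.617
GE = 6.283

6.283


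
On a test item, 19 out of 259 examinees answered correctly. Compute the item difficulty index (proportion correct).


Item difficulty p = number correct / total examinees
p = 19 / 259
p = 0.0734

0.0734


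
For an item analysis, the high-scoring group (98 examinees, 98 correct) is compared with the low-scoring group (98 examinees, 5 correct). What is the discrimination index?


p_upper = 98/98 = 1.0
p_lower = 5/98 = 0.051
D = 1.0 - 0.051 = 0.949

0.949


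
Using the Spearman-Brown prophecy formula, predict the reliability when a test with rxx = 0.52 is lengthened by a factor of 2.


r_new = (n * rxx) / (1 + (n-1) * rxx)
r_new = (2 * 0.52) / (1 + 1 * 0.52)
r_new = 1.04 / 1.52
r_new = 0.6842

0.6842


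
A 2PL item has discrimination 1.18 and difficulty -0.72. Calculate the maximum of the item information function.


For 2PL, max info at theta = b = -0.72
I_max = a^2 / 4 = 1.18^2 / 4
= 1.3924 / 4
I_max = 0.3481

0.3481


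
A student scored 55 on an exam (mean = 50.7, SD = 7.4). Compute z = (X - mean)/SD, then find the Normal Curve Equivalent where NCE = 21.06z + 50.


z = (X - mean) / SD = (55 - 50.7) / 7.4
z = 4.3 / 7.4
z = 0.5811
NCE = NCE = 21.06z + 50
Carry z at full precision (z = 4.3 / 7.4) into the conversion:
NCE = 21.06 * (4.3 / 7.4) + 50 = 90.558 / 7.4 + 50
NCE = 12.2376 + 50
NCE = 62.2376

62.2376


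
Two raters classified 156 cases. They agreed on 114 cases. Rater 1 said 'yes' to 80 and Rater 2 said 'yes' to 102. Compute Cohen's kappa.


P_o = 114/156 = 0.730769
P_e = (80*102 + 76*54) / 24336 = 0.503945
kappa = (P_o - P_e) / (1 - P_e)
kappa = (0.730769 - 0.503945) / (1 - 0.503945)
kappa = 0.4573

0.4573


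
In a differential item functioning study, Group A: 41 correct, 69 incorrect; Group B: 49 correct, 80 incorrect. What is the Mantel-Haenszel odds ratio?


Odds_A = 41/69 = 0.5942
Odds_B = 49/80 = 0.6125
OR = Odds_A / Odds_B = 0.5942 / 0.6125
Exactly, OR = (41 * 80) / (69 * 49) = 3280 / 3381
OR = 0.9701

0.9701


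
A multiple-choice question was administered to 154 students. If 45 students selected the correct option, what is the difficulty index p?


Item difficulty p = number correct / total examinees
p = 45 / 154
p = 0.2922

0.2922


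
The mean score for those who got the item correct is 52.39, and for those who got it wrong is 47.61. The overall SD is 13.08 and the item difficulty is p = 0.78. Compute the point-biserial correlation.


q = 1 - p = 0.22
rpb = ((M1 - M0) / SD) * sqrt(p * q)
rpb = ((52.39 - 47.61) / 13.08) * sqrt(0.78 * 0.22)
rpb = 0.1514

0.1514


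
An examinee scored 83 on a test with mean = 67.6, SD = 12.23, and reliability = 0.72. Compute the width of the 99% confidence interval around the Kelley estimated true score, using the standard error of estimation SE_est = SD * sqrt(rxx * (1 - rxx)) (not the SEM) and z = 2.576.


True score estimate = 0.72*83 + 0.28*67.6 = 78.688
SE_est = SD * sqrt(rxx * (1 - rxx)) = 12.23 * sqrt(0.72 * 0.28) = 12.23 * sqrt(0.2016) = 5.491256
CI = T_est +/- z * SE_est, so width = 2 * z * SE_est = 2 * 2.576 * 5.491256
Width = 28.291

28.291


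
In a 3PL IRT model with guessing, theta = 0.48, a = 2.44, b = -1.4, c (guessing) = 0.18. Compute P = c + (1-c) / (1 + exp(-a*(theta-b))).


logit = 2.44*(0.48 - -1.4) = 4.5872
P* = 1/(1 + exp(-4.5872)) = 0.9899
P = 0.18 + (1 - 0.18) * 0.9899
P = 0.9917

0.9917


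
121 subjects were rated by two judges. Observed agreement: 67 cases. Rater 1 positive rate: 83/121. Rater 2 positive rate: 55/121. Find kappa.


P_o = 67/121 = 0.553719
P_e = (83*55 + 38*66) / 14641 = 0.483095
kappa = (P_o - P_e) / (1 - P_e)
kappa = (0.553719 - 0.483095) / (1 - 0.483095)
kappa = 0.1366

0.1366


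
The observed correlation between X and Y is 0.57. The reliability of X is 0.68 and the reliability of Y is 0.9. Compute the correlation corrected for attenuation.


r_corrected = rxy / sqrt(rxx * ryy)
= 0.57 / sqrt(0.68 * 0.9)
= 0.57 / sqrt(0.612)
= 0.57 / 0.782304
r_corrected = 0.7286

0.7286


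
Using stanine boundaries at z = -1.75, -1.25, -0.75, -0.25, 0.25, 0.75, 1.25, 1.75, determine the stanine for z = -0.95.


Stanine boundaries: [-1.75, -1.25, -0.75, -0.25, 0.25, 0.75, 1.25, 1.75]
z = -0.95
Check each boundary:
  z >= -1.75 -> could be stanine 2
  z >= -1.25 -> could be stanine 3
  z < -0.75
  z < -0.25
  z < 0.25
  z < 0.75
  z < 1.25
  z < 1.75
Highest qualifying boundary gives stanine = 3

3


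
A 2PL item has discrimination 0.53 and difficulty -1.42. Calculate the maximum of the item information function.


For 2PL, max info at theta = b = -1.42
I_max = a^2 / 4 = 0.53^2 / 4
= 0.2809 / 4
I_max = 0.0702

0.0702


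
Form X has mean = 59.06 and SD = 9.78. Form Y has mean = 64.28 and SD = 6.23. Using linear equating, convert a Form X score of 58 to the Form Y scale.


slope = SD_Y / SD_X = 6.23 / 9.78 ~ 0.637
intercept = mean_Y - slope * mean_X = 64.28 - (6.23 / 9.78) * 59.06 ~ 26.6579
Y = slope * X + intercept. To avoid rounding drift from the rounded slope/intercept, evaluate the equivalent form Y = mean_Y + SD_Y * (X - mean_X) / SD_X at full precision:
Y = 64.28 + 6.23 * (58 - 59.06) / 9.78
Y = 64.28 - 6.23 * 1.06 / 9.78
Y = 64.28 - 6.6038 / 9.78
Y = 64.28 - 0.6752
Y = 63.6048

63.6048


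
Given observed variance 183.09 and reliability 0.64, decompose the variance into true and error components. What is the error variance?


var_true = rxx * var_obs = 0.64 * 183.09 = 117.1776
var_error = var_obs - var_true
var_error = 183.09 - 117.1776
var_error = 65.9124

65.9124


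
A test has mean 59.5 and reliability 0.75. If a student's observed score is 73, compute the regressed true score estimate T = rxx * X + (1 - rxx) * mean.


T_est = rxx * X + (1 - rxx) * mean
T_est = 0.75 * 73 + 0.25 * 59.5
T_est = 54.75 + 14.875
T_est = 69.625

69.625


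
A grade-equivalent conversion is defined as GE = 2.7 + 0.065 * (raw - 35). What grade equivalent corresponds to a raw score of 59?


raw - median = 59 - 35 = 24
slope * diff = 0.065 * 24 = 1.56
GE = 2.7 + 1.56
GE = 4.26

4.26
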